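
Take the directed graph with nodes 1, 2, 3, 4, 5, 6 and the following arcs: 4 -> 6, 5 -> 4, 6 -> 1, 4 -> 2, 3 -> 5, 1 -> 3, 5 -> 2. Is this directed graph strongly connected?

There is no directed path from 2 to 5, so the graph is not strongly connected.

No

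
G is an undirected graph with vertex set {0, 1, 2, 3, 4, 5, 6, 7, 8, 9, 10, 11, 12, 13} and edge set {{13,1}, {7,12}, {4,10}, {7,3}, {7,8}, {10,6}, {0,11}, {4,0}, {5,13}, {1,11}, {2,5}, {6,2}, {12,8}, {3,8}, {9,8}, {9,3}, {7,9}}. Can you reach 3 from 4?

No

The component containing 4 is {0, 1, 2, 4, 5, 6, 10, 11, 13}, and 3 is not in it.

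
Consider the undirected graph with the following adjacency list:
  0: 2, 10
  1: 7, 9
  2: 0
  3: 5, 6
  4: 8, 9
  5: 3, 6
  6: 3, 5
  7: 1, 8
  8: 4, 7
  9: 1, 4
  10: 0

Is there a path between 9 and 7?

From 9 we can reach 1, 4, 7, 8, 9, which includes 7.

Yes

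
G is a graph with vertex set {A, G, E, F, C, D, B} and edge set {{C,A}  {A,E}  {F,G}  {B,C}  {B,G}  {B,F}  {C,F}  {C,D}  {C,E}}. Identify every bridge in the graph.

C-D

The edges on the cycle C-A-E-C are not bridges since each lies on that cycle.
But removing D-C disconnects D from C — this is a bridge.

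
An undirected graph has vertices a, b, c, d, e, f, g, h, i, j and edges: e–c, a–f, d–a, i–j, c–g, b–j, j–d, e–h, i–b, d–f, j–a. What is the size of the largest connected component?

Starting from c we can reach c, e, g, h. That is one component of size 4.
Starting from a we can reach a, b, d, f, i, j. That is one component of size 6.
The largest has 6 vertices.

6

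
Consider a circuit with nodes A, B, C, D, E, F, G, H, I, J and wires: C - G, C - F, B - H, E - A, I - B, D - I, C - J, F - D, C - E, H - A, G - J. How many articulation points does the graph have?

1

Removing C increases the component count from 1 to 2, so C is a cut vertex.
By contrast removing J leaves 1 component; it is not a cut vertex. No other vertex is a cut vertex either.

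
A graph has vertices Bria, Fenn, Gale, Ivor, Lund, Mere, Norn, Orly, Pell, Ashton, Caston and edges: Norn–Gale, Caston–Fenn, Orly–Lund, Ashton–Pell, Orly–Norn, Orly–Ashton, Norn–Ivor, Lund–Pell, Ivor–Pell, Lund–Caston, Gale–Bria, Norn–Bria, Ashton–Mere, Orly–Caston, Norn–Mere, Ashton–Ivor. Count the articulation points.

2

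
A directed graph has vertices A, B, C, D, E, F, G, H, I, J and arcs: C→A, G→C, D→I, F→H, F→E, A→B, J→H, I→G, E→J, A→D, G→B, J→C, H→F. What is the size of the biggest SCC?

5

{A, C, D, G, I} are all mutually reachable — one SCC of size 5.
{E, F, H, J} are all mutually reachable — one SCC of size 4.
{B} is an SCC by itself.
The largest has 5 vertices.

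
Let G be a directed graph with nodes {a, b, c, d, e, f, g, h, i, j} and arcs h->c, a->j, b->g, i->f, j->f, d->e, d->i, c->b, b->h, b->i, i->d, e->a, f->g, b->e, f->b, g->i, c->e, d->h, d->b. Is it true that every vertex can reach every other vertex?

From d we can reach every vertex (a, b, c, d, e, f, g, h, i, j), and every vertex can reach d (a, b, c, d, e, f, g, h, i, j). So the whole graph is one strongly connected component.

Yes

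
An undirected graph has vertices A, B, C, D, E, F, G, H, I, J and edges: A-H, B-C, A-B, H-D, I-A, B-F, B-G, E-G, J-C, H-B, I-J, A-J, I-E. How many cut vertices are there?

Removing B increases the component count from 1 to 2, so B is a cut vertex.
Removing H increases the component count from 1 to 2, so H is a cut vertex.
By contrast removing J leaves 1 component; it is not a cut vertex. No other vertex is a cut vertex either.

2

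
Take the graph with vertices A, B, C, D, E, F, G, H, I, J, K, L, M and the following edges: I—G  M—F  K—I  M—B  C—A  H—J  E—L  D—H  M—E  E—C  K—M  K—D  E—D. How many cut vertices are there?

7

Removing C increases the component count from 1 to 2, so C is a cut vertex.
Removing D increases the component count from 1 to 2, so D is a cut vertex.
Removing E increases the component count from 1 to 3, so E is a cut vertex.
Likewise H, I, K, M are cut vertices.
By contrast removing A leaves 1 component; it is not a cut vertex. No other vertex is a cut vertex either.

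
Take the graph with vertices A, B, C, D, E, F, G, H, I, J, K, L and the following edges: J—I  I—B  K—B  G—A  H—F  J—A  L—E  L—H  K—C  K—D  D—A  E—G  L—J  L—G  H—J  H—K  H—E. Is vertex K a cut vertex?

Deleting K raises the number of components from 1 to 2, so K is a cut vertex.

Yes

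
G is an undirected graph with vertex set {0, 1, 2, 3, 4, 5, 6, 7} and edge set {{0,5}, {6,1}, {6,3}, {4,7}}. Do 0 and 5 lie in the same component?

From 0 we can reach 0, 5, which includes 5.

Yes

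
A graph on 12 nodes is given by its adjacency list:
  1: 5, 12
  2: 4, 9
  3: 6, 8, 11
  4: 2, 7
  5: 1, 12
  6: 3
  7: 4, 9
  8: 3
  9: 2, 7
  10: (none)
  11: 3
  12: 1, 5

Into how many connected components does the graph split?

4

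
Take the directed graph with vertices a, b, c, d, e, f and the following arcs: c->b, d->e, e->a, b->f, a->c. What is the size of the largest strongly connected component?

{b} is an SCC by itself.
{e} is an SCC by itself.
{d} is an SCC by itself.
{c} is an SCC by itself.
{a} is an SCC by itself.
(and 1 more singleton SCC)
The largest has 1 vertex.

1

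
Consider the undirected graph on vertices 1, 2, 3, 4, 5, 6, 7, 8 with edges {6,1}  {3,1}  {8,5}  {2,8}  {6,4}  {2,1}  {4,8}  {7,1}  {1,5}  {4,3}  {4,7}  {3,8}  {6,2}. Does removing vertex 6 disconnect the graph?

Deleting 6 leaves 1 component (was 1) (its neighbors 1, 2, 4 remain connected to each other), so 6 is not a cut vertex.

No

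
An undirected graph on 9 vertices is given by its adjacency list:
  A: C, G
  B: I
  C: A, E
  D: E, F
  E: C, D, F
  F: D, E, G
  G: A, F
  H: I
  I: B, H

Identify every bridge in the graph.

B-I, H-I

The edges on the cycle G-F-E-C-A-G are not bridges since each lies on that cycle.
But removing H-I disconnects H from I; removing B-I disconnects B from I — these are bridges.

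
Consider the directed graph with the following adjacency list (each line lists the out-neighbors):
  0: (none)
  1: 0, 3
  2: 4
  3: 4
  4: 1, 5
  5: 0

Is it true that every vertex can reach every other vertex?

No

There is no directed path from 3 to 2, so the graph is not strongly connected.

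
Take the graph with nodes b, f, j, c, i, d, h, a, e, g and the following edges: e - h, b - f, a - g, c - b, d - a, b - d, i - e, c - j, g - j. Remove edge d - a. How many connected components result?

2

d and a are still connected via d-b-c-j-g-a, so the component count stays at 2.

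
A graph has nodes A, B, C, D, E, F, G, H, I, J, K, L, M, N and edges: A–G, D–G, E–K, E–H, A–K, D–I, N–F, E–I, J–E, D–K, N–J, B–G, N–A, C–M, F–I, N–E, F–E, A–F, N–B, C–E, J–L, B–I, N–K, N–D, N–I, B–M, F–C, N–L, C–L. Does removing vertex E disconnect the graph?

Yes

Deleting E raises the number of components from 1 to 2, so E is a cut vertex.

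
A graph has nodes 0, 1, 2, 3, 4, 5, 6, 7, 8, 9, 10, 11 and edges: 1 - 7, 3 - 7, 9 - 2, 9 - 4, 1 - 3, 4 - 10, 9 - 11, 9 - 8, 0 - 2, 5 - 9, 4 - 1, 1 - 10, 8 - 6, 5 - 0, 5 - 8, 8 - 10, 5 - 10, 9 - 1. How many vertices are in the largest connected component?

12

Starting from 0 we can reach 0, 1, 2, 3, 4, 5, 6, 7, 8, 9, 10, 11. That is one component of size 12.
The largest has 12 vertices.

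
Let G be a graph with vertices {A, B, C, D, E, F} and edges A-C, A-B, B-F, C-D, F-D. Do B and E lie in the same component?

The component containing B is {A, B, C, D, F}, and E is not in it.

No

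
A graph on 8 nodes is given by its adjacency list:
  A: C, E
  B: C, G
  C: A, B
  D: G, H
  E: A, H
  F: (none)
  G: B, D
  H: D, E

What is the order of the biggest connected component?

7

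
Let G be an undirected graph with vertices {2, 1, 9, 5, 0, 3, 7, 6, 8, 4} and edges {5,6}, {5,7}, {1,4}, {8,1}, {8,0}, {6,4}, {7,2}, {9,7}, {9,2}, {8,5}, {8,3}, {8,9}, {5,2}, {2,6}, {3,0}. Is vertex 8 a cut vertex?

Deleting 8 raises the number of components from 1 to 2, so 8 is a cut vertex.

Yes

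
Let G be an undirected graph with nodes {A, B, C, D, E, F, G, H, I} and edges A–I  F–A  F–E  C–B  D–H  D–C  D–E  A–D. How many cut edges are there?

4

The edges on the cycle F-A-D-E-F are not bridges since each lies on that cycle.
But removing A–I disconnects A from I; removing D–C disconnects D from C; removing C–B disconnects C from B; removing D–H disconnects D from H — these are bridges.
That makes 4 bridges.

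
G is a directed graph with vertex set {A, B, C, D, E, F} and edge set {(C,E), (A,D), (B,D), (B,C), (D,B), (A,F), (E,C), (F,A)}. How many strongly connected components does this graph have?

3

{C, E} are all mutually reachable — one SCC of size 2.
{B, D} are all mutually reachable — one SCC of size 2.
{A, F} are all mutually reachable — one SCC of size 2.
That gives 3 strongly connected components.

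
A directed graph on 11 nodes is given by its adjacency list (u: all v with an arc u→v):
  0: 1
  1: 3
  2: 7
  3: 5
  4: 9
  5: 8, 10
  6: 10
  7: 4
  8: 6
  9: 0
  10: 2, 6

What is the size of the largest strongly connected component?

{0, 1, 2, 3, 4, 5, 6, 7, 8, 9, 10} are all mutually reachable — one SCC of size 11.
The largest has 11 vertices.

11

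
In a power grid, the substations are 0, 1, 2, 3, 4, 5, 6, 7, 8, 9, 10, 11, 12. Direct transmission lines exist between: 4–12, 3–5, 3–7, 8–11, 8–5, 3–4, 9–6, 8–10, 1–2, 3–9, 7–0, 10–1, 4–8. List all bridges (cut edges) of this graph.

0-7, 1-10, 1-2, 10-8, 11-8, 12-4, 3-7, 3-9, 6-9

The edges on the cycle 3-4-8-5-3 are not bridges since each lies on that cycle.
But removing 1–2 disconnects 1 from 2; removing 3–9 disconnects 3 from 9; removing 3–7 disconnects 3 from 7; removing 8–10 disconnects 8 from 10 — these are bridges.
In total 9 edges are bridges.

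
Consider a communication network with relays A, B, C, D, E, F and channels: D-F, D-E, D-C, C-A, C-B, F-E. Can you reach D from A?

From A we can reach A, B, C, D, E, F, which includes D.

Yes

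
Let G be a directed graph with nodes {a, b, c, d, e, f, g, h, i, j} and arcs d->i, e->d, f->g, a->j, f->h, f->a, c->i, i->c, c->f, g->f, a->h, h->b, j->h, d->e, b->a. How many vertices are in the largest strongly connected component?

{a, b, h, j} are all mutually reachable — one SCC of size 4.
{c, i} are all mutually reachable — one SCC of size 2.
{f, g} are all mutually reachable — one SCC of size 2.
{d, e} are all mutually reachable — one SCC of size 2.
The largest has 4 vertices.

4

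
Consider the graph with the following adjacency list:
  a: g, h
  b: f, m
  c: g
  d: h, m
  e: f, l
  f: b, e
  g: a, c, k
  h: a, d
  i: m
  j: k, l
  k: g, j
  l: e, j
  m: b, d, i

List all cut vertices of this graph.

g, m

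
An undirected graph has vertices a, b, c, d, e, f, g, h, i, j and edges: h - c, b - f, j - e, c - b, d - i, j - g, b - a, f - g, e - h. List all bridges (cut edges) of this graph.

a-b, d-i

The edges on the cycle j-e-h-c-b-f-g-j are not bridges since each lies on that cycle.
But removing d - i disconnects d from i; removing b - a disconnects b from a — these are bridges.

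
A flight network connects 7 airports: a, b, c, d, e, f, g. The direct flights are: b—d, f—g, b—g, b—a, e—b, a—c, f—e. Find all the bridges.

a-b, a-c, b-d

The edges on the cycle f-e-b-g-f are not bridges since each lies on that cycle.
But removing a—c disconnects a from c; removing b—a disconnects b from a; removing b—d disconnects b from d — these are bridges.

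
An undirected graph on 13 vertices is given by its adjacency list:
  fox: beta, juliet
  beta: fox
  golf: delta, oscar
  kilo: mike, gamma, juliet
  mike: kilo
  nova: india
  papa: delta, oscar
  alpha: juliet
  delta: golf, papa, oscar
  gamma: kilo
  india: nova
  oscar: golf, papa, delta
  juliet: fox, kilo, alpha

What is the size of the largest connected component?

Starting from nova we can reach nova, india. That is one component of size 2.
Starting from golf we can reach golf, papa, delta, oscar. That is one component of size 4.
Starting from fox we can reach fox, beta, kilo, mike, alpha, gamma, juliet. That is one component of size 7.
The largest has 7 vertices.

7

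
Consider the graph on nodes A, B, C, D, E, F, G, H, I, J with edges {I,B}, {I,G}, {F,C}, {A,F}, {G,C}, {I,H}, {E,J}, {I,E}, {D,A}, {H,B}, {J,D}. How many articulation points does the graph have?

Removing I increases the component count from 1 to 2, so I is a cut vertex.
By contrast removing H leaves 1 component; it is not a cut vertex. No other vertex is a cut vertex either.

1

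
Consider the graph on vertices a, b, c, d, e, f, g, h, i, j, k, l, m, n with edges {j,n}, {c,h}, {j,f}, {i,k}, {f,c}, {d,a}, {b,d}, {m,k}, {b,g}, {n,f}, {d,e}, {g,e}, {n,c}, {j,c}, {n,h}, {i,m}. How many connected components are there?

l is isolated — a component by itself.
Starting from i we can reach i, k, m. That is one component of size 3.
Starting from a we can reach a, b, d, e, g. That is one component of size 5.
Starting from c we can reach c, f, h, j, n. That is one component of size 5.
Total: 4 components.

4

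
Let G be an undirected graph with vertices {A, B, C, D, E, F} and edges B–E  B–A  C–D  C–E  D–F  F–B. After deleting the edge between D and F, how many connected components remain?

D and F are still connected via D-C-E-B-F, so the component count stays at 1.

1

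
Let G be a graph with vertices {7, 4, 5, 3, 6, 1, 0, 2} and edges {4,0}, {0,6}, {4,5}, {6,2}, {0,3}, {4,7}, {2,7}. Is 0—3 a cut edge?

Yes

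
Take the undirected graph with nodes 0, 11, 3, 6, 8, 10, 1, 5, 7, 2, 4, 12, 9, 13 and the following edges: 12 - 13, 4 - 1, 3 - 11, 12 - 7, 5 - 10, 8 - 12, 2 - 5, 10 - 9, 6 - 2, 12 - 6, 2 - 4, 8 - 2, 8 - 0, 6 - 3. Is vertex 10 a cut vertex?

Yes

Deleting 10 raises the number of components from 1 to 2, so 10 is a cut vertex.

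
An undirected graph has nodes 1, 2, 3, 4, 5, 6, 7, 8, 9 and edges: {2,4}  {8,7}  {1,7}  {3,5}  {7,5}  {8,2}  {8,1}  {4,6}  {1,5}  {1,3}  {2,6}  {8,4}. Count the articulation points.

1

Removing 8 increases the component count from 2 to 3, so 8 is a cut vertex.
By contrast removing 1 leaves 2 components; it is not a cut vertex. No other vertex is a cut vertex either.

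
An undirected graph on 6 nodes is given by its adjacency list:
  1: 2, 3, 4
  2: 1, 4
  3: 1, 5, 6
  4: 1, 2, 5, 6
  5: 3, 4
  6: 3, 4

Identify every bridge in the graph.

The edges on the cycle 4-5-3-6-4 are not bridges since each lies on that cycle.
Every edge lies on some cycle, so there are no bridges.

none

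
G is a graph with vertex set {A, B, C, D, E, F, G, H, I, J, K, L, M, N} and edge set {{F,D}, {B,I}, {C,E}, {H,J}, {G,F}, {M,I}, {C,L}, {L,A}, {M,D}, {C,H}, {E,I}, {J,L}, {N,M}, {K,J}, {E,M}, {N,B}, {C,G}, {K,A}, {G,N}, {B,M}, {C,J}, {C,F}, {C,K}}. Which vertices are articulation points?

C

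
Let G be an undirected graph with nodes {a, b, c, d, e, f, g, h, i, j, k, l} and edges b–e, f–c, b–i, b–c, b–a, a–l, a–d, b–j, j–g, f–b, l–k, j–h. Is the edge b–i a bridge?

Removing b–i leaves no path between b and i: the component count goes from 1 to 2. So it is a bridge.

Yes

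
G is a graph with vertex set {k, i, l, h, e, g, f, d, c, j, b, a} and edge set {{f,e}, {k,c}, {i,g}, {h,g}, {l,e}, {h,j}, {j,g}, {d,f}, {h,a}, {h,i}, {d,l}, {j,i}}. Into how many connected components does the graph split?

4

b is isolated — a component by itself.
Starting from c we can reach c, k. That is one component of size 2.
Starting from d we can reach d, e, f, l. That is one component of size 4.
Starting from a we can reach a, g, h, i, j. That is one component of size 5.
Total: 4 components.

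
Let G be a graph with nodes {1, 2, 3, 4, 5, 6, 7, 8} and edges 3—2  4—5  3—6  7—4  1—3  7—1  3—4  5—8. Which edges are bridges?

2-3, 3-6, 4-5, 5-8

The edges on the cycle 7-1-3-4-7 are not bridges since each lies on that cycle.
But removing 4—5 disconnects 4 from 5; removing 3—6 disconnects 3 from 6; removing 5—8 disconnects 5 from 8; removing 3—2 disconnects 3 from 2 — these are bridges.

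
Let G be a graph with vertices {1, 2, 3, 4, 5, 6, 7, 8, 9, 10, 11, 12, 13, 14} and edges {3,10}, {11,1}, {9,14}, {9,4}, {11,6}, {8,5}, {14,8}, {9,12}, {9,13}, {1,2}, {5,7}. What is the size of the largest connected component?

8

Starting from 3 we can reach 3, 10. That is one component of size 2.
Starting from 1 we can reach 1, 2, 6, 11. That is one component of size 4.
Starting from 4 we can reach 4, 5, 7, 8, 9, 12, 13, 14. That is one component of size 8.
The largest has 8 vertices.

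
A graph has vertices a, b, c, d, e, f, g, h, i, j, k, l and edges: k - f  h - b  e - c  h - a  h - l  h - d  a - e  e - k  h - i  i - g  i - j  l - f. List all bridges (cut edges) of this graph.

b-h, c-e, d-h, g-i, h-i, i-j

The edges on the cycle h-a-e-k-f-l-h are not bridges since each lies on that cycle.
But removing j - i disconnects j from i; removing c - e disconnects c from e; removing i - h disconnects i from h; removing h - d disconnects h from d — these are bridges.
In total 6 edges are bridges.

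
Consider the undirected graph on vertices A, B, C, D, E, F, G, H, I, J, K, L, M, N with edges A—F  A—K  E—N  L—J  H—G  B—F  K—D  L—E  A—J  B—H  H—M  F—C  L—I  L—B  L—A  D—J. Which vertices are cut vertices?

Removing B increases the component count from 1 to 2, so B is a cut vertex.
Removing E increases the component count from 1 to 2, so E is a cut vertex.
Removing F increases the component count from 1 to 2, so F is a cut vertex.
Likewise H, L are cut vertices.
By contrast removing J leaves 1 component; it is not a cut vertex. No other vertex is a cut vertex either.

B, E, F, H, L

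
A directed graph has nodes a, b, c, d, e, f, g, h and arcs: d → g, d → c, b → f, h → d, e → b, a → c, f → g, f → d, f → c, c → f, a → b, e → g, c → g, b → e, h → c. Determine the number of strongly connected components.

5

{c, d, f} are all mutually reachable — one SCC of size 3.
{b, e} are all mutually reachable — one SCC of size 2.
{g} is an SCC by itself.
{a} is an SCC by itself.
{h} is an SCC by itself.
That gives 5 strongly connected components.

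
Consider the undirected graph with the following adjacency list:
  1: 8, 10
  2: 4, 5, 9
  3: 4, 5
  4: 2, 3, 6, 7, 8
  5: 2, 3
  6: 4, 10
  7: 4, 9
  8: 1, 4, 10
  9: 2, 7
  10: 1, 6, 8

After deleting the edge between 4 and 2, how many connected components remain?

4 and 2 are still connected via 4-7-9-2, so the component count stays at 1.

1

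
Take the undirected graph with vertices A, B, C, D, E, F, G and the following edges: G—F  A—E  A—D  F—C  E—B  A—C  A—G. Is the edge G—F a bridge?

After removing G—F, the path G-A-C-F still connects them, so the edge is not a bridge.

No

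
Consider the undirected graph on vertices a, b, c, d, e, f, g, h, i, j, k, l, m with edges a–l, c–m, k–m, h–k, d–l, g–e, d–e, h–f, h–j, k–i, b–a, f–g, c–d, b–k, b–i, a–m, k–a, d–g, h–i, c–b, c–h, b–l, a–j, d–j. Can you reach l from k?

From k we can reach a, b, c, d, e, f, g, h, i, j, k, l, m, which includes l.

Yes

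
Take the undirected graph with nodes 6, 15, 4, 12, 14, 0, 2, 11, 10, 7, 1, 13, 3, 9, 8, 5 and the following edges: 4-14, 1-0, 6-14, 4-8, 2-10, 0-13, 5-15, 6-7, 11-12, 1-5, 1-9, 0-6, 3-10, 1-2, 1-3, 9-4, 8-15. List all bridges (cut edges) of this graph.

0-13, 11-12, 6-7

The edges on the cycle 1-3-10-2-1 are not bridges since each lies on that cycle.
But removing 7-6 disconnects 7 from 6; removing 0-13 disconnects 0 from 13; removing 11-12 disconnects 11 from 12 — these are bridges.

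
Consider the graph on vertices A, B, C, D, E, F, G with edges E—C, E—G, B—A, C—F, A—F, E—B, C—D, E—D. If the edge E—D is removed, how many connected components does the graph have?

1

E and D are still connected via E-C-D, so the component count stays at 1.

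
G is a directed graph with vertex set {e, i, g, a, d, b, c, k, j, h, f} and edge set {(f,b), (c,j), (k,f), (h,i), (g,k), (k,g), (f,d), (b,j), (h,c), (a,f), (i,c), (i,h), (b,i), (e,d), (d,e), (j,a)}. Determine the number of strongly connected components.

3

{a, b, c, f, h, i, j} are all mutually reachable — one SCC of size 7.
{d, e} are all mutually reachable — one SCC of size 2.
{g, k} are all mutually reachable — one SCC of size 2.
That gives 3 strongly connected components.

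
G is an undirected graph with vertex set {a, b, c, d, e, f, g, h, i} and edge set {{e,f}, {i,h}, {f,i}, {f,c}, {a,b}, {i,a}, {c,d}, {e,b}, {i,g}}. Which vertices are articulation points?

c, f, i

Removing c increases the component count from 1 to 2, so c is a cut vertex.
Removing f increases the component count from 1 to 2, so f is a cut vertex.
Removing i increases the component count from 1 to 3, so i is a cut vertex.
By contrast removing d leaves 1 component; it is not a cut vertex. No other vertex is a cut vertex either.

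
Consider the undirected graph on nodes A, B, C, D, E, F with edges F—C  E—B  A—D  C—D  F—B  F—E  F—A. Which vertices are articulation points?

Removing F increases the component count from 1 to 2, so F is a cut vertex.
By contrast removing B leaves 1 component; it is not a cut vertex. No other vertex is a cut vertex either.

F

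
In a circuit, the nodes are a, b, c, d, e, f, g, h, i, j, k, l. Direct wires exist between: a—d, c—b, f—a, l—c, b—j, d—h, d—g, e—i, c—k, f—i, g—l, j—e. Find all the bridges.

The edges on the cycle f-a-d-g-l-c-b-j-e-i-f are not bridges since each lies on that cycle.
But removing k—c disconnects k from c; removing d—h disconnects d from h — these are bridges.

c-k, d-h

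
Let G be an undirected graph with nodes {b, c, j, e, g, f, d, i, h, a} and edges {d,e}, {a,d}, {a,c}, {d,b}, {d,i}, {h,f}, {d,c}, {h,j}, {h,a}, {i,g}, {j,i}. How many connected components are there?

1

Starting from a we can reach a, b, c, d, e, f, g, h, i, j. That is one component of size 10.
Total: 1 component.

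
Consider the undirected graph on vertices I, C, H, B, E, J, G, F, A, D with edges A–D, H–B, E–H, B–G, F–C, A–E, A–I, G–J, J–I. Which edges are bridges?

The edges on the cycle A-E-H-B-G-J-I-A are not bridges since each lies on that cycle.
But removing A–D disconnects A from D; removing F–C disconnects F from C — these are bridges.

A-D, C-F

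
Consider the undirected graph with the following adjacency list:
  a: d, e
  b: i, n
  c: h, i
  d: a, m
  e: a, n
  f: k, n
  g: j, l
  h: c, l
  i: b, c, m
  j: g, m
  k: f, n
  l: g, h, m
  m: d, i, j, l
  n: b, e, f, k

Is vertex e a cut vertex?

Deleting e leaves 1 component (was 1) (its neighbors a, n remain connected to each other), so e is not a cut vertex.

No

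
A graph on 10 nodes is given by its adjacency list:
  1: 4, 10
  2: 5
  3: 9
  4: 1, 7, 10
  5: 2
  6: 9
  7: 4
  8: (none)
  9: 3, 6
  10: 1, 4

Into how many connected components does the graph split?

4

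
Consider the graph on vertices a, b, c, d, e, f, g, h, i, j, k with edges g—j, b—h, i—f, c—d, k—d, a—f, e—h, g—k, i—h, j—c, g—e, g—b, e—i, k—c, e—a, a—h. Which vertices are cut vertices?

g

Removing g increases the component count from 1 to 2, so g is a cut vertex.
By contrast removing c leaves 1 component; it is not a cut vertex. No other vertex is a cut vertex either.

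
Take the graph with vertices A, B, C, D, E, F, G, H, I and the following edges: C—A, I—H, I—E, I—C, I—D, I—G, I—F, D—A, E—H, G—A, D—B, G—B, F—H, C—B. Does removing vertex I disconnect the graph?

Yes

Deleting I raises the number of components from 1 to 2, so I is a cut vertex.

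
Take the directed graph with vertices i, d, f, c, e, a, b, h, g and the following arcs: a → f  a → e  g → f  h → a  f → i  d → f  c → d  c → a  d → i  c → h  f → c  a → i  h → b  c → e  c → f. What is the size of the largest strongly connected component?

{a, c, d, f, h} are all mutually reachable — one SCC of size 5.
{i} is an SCC by itself.
{b} is an SCC by itself.
{e} is an SCC by itself.
{g} is an SCC by itself.
The largest has 5 vertices.

5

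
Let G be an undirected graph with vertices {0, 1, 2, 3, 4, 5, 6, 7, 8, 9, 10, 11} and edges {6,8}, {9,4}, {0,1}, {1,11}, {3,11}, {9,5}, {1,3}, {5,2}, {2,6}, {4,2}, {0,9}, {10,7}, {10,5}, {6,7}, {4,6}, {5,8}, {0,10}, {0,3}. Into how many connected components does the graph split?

Starting from 0 we can reach 0, 1, 2, 3, 4, 5, 6, 7, 8, 9, 10, 11. That is one component of size 12.
Total: 1 component.

1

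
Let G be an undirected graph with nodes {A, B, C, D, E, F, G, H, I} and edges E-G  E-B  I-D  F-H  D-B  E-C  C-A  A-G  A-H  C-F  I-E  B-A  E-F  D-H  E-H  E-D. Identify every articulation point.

none

Removing A, for instance, still leaves 1 component. No single vertex removal increases the component count — the graph has no articulation points.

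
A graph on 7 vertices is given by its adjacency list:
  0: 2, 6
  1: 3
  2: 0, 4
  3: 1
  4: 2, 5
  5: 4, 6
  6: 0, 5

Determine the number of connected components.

Starting from 1 we can reach 1, 3. That is one component of size 2.
Starting from 0 we can reach 0, 2, 4, 5, 6. That is one component of size 5.
Total: 2 components.

2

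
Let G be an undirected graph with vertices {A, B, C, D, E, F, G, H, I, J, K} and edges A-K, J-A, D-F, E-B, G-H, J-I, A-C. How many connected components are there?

Starting from G we can reach G, H. That is one component of size 2.
Starting from D we can reach D, F. That is one component of size 2.
Starting from B we can reach B, E. That is one component of size 2.
Starting from A we can reach A, C, I, J, K. That is one component of size 5.
Total: 4 components.

4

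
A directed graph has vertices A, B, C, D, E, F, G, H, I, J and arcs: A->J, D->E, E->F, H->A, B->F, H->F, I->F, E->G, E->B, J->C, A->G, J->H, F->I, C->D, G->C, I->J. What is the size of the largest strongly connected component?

10

{A, B, C, D, E, F, G, H, I, J} are all mutually reachable — one SCC of size 10.
The largest has 10 vertices.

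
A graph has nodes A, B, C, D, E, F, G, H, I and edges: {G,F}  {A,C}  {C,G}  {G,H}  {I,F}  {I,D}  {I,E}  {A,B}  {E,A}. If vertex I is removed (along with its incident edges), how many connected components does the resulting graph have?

With I gone, the remaining components are: {D}; {A, B, C, E, F, G, H}.
That is 2 components.

2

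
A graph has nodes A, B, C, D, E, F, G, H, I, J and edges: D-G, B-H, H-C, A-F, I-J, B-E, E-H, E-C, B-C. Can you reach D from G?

Yes

From G we can reach D, G, which includes D.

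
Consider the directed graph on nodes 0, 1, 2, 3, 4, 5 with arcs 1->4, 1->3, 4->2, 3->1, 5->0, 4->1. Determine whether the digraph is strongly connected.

No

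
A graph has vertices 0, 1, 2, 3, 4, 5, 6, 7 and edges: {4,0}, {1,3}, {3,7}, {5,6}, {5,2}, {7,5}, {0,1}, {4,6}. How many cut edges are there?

1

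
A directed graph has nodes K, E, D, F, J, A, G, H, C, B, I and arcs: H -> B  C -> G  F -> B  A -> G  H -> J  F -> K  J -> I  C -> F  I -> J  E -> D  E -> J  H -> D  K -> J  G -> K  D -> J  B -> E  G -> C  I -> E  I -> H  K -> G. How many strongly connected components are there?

3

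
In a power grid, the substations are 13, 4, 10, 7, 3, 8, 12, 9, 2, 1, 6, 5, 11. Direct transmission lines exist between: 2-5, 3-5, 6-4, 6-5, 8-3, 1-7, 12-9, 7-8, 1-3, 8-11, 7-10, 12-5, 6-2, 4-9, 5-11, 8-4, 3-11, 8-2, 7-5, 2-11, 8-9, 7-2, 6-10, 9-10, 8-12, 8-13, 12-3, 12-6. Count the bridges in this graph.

1

The edges on the cycle 12-6-10-9-12 are not bridges since each lies on that cycle.
But removing 8-13 disconnects 8 from 13 — this is a bridge.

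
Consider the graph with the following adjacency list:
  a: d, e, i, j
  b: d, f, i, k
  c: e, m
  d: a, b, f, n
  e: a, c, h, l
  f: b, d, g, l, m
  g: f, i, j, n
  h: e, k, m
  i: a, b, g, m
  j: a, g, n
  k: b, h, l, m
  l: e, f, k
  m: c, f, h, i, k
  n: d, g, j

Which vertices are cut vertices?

none

Removing c, for instance, still leaves 1 component. No single vertex removal increases the component count — the graph has no articulation points.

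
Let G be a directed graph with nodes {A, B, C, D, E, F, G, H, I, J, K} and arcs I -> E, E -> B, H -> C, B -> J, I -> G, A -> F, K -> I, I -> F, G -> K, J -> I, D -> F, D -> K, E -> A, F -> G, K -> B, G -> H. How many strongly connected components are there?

{A, B, E, F, G, I, J, K} are all mutually reachable — one SCC of size 8.
{H} is an SCC by itself.
{D} is an SCC by itself.
{C} is an SCC by itself.
That gives 4 strongly connected components.

4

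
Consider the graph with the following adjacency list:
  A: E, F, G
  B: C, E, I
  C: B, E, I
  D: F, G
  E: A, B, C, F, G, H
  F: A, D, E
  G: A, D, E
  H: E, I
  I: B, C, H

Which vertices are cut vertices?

E

Removing E increases the component count from 1 to 2, so E is a cut vertex.
By contrast removing B leaves 1 component; it is not a cut vertex. No other vertex is a cut vertex either.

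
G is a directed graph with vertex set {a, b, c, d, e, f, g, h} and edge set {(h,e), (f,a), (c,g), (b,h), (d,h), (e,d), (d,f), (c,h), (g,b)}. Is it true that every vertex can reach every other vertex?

There is no directed path from b to c, so the graph is not strongly connected.

No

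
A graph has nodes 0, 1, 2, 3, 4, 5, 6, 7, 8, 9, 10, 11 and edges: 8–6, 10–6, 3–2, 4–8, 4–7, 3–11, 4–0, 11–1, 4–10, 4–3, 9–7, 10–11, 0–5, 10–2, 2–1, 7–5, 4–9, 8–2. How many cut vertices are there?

Removing 4 increases the component count from 1 to 2, so 4 is a cut vertex.
By contrast removing 6 leaves 1 component; it is not a cut vertex. No other vertex is a cut vertex either.

1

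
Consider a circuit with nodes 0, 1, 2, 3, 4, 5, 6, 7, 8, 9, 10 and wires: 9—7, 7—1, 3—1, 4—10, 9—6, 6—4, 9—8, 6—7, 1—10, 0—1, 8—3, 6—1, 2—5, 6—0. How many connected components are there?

2

Starting from 2 we can reach 2, 5. That is one component of size 2.
Starting from 0 we can reach 0, 1, 3, 4, 6, 7, 8, 9, 10. That is one component of size 9.
Total: 2 components.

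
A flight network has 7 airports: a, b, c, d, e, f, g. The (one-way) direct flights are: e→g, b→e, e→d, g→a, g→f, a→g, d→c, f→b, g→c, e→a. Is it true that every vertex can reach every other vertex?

No

There is no directed path from c to e, so the graph is not strongly connected.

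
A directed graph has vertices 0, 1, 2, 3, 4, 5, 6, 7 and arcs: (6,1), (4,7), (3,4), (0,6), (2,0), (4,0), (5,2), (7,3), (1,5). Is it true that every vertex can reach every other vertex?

No

There is no directed path from 1 to 3, so the graph is not strongly connected.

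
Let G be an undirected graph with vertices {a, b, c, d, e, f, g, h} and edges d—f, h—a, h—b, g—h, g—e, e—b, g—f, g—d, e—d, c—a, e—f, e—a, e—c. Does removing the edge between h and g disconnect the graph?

No

After removing h—g, the path h-b-e-g still connects them, so the edge is not a bridge.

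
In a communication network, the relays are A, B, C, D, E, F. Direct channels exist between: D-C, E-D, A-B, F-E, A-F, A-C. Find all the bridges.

A-B

The edges on the cycle A-F-E-D-C-A are not bridges since each lies on that cycle.
But removing A-B disconnects A from B — this is a bridge.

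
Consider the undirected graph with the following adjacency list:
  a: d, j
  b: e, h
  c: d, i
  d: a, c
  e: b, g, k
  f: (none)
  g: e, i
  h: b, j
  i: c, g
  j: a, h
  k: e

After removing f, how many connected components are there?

1

With f gone, the remaining components are: {a, b, c, d, e, g, h, i, j, k}.
That is 1 component.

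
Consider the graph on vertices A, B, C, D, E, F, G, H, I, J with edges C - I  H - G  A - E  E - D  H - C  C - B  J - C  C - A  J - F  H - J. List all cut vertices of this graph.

A, C, E, H, J

Removing A increases the component count from 1 to 2, so A is a cut vertex.
Removing C increases the component count from 1 to 4, so C is a cut vertex.
Removing E increases the component count from 1 to 2, so E is a cut vertex.
Likewise H, J are cut vertices.
By contrast removing I leaves 1 component; it is not a cut vertex. No other vertex is a cut vertex either.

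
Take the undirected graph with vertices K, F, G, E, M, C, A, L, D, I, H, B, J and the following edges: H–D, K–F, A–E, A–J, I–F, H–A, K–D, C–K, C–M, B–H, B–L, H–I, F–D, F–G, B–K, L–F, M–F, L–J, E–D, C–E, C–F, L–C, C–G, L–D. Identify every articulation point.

none

Removing B, for instance, still leaves 1 component. No single vertex removal increases the component count — the graph has no articulation points.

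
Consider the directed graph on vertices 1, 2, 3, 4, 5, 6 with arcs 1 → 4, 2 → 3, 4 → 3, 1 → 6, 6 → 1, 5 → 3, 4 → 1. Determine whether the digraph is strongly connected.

No

There is no directed path from 3 to 2, so the graph is not strongly connected.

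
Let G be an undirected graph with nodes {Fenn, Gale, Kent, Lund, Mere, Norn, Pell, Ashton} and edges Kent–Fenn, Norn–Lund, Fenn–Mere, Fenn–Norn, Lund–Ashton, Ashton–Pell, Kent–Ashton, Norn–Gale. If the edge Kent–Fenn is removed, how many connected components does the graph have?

Kent and Fenn are still connected via Kent-Ashton-Lund-Norn-Fenn, so the component count stays at 1.

1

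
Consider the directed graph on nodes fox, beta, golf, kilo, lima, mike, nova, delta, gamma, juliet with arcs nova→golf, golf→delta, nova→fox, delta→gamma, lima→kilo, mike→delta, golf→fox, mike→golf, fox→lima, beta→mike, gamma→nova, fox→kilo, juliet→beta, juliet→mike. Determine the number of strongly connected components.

7

{golf, nova, delta, gamma} are all mutually reachable — one SCC of size 4.
{juliet} is an SCC by itself.
{mike} is an SCC by itself.
{beta} is an SCC by itself.
{fox} is an SCC by itself.
(and 2 more singleton SCCs)
That gives 7 strongly connected components.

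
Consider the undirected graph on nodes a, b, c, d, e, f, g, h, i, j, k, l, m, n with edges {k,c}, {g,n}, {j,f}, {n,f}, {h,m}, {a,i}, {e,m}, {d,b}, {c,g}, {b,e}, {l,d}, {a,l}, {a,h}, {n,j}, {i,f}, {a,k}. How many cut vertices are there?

Removing a increases the component count from 1 to 2, so a is a cut vertex.
By contrast removing k leaves 1 component; it is not a cut vertex. No other vertex is a cut vertex either.

1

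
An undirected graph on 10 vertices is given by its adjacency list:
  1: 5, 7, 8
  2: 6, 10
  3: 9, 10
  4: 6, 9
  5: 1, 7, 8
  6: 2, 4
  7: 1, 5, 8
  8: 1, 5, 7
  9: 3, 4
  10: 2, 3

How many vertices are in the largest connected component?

6

Starting from 1 we can reach 1, 5, 7, 8. That is one component of size 4.
Starting from 2 we can reach 2, 3, 4, 6, 9, 10. That is one component of size 6.
The largest has 6 vertices.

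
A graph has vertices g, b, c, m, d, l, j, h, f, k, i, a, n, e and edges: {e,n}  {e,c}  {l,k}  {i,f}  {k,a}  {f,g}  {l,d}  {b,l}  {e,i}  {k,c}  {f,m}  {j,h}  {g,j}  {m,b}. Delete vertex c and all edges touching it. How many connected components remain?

1

With c gone, the remaining components are: {a, b, d, e, f, g, h, i, j, k, l, m, n}.
That is 1 component.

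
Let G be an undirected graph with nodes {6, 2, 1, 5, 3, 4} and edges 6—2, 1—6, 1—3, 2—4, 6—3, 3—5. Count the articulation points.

3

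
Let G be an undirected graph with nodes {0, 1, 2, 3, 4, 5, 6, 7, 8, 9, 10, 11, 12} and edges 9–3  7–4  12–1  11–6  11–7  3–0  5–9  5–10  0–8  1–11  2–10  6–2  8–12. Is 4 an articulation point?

No

Deleting 4 leaves 1 component (was 1), so 4 is not a cut vertex.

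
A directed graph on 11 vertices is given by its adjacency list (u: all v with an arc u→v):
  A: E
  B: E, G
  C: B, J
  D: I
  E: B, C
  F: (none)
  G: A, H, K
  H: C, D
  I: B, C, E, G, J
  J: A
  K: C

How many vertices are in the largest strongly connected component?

10

{A, B, C, D, E, G, H, I, J, K} are all mutually reachable — one SCC of size 10.
{F} is an SCC by itself.
The largest has 10 vertices.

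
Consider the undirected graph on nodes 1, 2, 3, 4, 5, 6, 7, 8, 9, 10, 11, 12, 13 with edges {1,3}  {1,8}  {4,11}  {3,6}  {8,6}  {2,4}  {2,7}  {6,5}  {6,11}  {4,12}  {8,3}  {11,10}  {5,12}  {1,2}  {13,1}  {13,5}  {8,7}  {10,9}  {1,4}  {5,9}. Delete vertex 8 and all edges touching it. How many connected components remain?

1

With 8 gone, the remaining components are: {1, 2, 3, 4, 5, 6, 7, 9, 10, 11, 12, 13}.
That is 1 component.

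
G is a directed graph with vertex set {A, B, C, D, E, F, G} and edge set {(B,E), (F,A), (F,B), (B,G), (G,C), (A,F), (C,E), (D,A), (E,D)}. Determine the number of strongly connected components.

1

{A, B, C, D, E, F, G} are all mutually reachable — one SCC of size 7.
That gives 1 strongly connected component.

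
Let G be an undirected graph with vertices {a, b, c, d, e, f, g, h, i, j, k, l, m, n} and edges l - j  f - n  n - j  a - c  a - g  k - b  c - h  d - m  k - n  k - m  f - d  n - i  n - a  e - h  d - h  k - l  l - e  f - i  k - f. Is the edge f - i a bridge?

No

After removing f - i, the path f-n-i still connects them, so the edge is not a bridge.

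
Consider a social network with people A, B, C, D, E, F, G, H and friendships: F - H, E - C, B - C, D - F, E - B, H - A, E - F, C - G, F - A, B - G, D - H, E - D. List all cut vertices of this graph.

E

Removing E increases the component count from 1 to 2, so E is a cut vertex.
By contrast removing C leaves 1 component; it is not a cut vertex. No other vertex is a cut vertex either.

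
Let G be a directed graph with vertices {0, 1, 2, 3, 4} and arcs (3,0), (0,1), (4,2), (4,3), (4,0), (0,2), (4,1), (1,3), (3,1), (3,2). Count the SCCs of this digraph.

{0, 1, 3} are all mutually reachable — one SCC of size 3.
{4} is an SCC by itself.
{2} is an SCC by itself.
That gives 3 strongly connected components.

3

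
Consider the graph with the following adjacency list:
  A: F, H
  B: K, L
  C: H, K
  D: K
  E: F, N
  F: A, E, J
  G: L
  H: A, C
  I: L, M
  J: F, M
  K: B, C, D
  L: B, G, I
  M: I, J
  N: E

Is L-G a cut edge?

Removing L-G leaves no path between L and G: the component count goes from 1 to 2. So it is a bridge.

Yes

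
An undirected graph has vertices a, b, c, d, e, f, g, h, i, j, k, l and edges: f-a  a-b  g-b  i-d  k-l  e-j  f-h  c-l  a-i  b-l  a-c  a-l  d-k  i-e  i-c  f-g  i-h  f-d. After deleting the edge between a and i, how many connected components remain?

a and i are still connected via a-c-i, so the component count stays at 1.

1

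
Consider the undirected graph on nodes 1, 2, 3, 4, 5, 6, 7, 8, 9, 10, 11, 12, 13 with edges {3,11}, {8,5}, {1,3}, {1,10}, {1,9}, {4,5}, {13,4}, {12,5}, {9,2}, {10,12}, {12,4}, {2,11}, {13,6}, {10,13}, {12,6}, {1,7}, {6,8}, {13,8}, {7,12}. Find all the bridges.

The edges on the cycle 1-9-2-11-3-1 are not bridges since each lies on that cycle.
Every edge lies on some cycle, so there are no bridges.

none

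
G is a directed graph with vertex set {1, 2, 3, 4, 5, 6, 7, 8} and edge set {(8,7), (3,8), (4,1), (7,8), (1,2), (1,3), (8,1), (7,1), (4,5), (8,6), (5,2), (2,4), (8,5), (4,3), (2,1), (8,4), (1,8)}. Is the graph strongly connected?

There is no directed path from 6 to 4, so the graph is not strongly connected.

No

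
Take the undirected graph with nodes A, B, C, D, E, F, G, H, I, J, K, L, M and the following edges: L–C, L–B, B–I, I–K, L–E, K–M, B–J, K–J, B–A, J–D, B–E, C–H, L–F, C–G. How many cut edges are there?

7

The edges on the cycle B-I-K-J-B are not bridges since each lies on that cycle.
But removing C–H disconnects C from H; removing L–C disconnects L from C; removing D–J disconnects D from J; removing M–K disconnects M from K — these are bridges.
In total 7 edges are bridges.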